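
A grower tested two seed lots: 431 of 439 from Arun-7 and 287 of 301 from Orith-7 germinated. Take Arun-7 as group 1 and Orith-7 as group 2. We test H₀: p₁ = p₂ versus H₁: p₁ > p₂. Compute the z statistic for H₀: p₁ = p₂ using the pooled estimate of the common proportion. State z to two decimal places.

z = 2.23

p̂₁ = 431/439 ≈ 0.9818, p̂₂ = 287/301 ≈ 0.9535.
Pooled p̂ = (431+287)/(439+301) = 718/740 = 0.9703.
SE = √(p̂(1−p̂)(1/n₁+1/n₂)) = √(0.9703·0.0297·0.00560016) = √(0.000161542) = 0.0127.
z = (0.9818 − 0.9535)/0.0127 = 0.0283/0.0127 = 2.23.
p-value = P(Z > 2.226) ≈ 0.0130.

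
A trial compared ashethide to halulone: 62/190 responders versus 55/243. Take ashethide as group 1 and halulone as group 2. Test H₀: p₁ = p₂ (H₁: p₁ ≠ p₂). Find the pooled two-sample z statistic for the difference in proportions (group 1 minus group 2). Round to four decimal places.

p̂₁ = 62/190 = 0.3263158, p̂₂ = 55/243 = 0.2263374.
Pooled p̂ = (62+55)/(190+243) = 117/433 = 0.2702079.
SE = √(p̂(1−p̂)(1/n₁+1/n₂)) = √(0.2702079·0.7297921·0.00937838) = √(0.00184938) = 0.0430044.
z = (0.3263158 − 0.2263374)/0.0430044 = 0.0999784/0.0430044 = 2.3248.
Two-sided p-value ≈ 2·Φ(−2.325) = 0.0201.

z = 2.3248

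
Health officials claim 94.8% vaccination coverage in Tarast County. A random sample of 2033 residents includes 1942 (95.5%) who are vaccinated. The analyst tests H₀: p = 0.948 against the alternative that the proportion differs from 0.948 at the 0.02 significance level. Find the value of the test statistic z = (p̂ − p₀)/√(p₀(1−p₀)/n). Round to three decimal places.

z = 1.470

p̂ = 1942/2033 ≈ 0.955239.
Under H₀, SE = √(0.948·0.052/2033) = √(2.42479e-05) = 0.004924.
z = (0.955239 − 0.948)/0.004924 = 0.007239/0.004924 = 1.470.
Two-sided p-value ≈ 2·Φ(−1.470) = 0.1416. With α = 0.02, fail to reject H₀.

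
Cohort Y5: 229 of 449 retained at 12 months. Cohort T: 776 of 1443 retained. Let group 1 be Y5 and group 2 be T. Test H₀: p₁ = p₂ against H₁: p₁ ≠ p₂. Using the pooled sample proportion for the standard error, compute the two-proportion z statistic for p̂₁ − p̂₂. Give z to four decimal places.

p̂₁ = 229/449 = 0.510022, p̂₂ = 776/1443 = 0.537769.
Pooled p̂ = (229+776)/(449+1443) = 1005/1892 = 0.531184.
SE = √(p̂(1−p̂)(1/n₁+1/n₂)) = √(0.531184·0.468816·0.00292017) = √(0.000727203) = 0.026967.
z = (0.510022 − 0.537769)/0.026967 = -0.027747/0.026967 = -1.0289.
Two-sided p-value ≈ 2·Φ(−1.029) = 0.3035.

z = -1.0289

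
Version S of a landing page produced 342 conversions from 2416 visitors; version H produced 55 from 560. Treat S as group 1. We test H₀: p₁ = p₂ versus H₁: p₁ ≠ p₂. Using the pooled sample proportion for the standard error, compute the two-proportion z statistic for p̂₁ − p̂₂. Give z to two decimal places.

p̂₁ = 342/2416 = 0.14156, p̂₂ = 55/560 = 0.09821.
Pooled p̂ = (342+55)/(2416+560) = 397/2976 = 0.13340.
SE = √(p̂(1−p̂)(1/n₁+1/n₂)) = √(0.13340·0.86660·0.00219962) = √(0.000254287) = 0.01595.
z = (0.14156 − 0.09821)/0.01595 = 0.04335/0.01595 = 2.72.

z = 2.72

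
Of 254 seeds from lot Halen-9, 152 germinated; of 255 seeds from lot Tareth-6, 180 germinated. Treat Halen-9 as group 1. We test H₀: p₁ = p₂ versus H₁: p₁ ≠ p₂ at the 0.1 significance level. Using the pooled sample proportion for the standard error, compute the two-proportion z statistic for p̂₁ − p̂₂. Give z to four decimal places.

z = -2.5452

p̂₁ = 152/254 = 0.598425, p̂₂ = 180/255 = 0.705882.
Pooled p̂ = (152+180)/(254+255) = 332/509 = 0.652259.
SE = √(p̂(1−p̂)(1/n₁+1/n₂)) = √(0.652259·0.347741·0.00785858) = √(0.00178246) = 0.042219.
z = (0.598425 − 0.705882)/0.042219 = -0.107457/0.042219 = -2.5452.
p-value = 2·P(Z > 2.545) ≈ 0.0109. With α = 0.1, reject H₀.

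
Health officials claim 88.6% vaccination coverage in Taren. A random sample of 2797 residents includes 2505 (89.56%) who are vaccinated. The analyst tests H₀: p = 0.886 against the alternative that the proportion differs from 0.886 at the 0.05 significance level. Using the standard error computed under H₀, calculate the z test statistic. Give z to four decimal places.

z = 1.5979

p̂ = 2505/2797 ≈ 0.895602.
Under H₀, SE = √(0.886·0.114/2797) = √(3.61115e-05) = 0.006009.
z = (0.895602 − 0.886)/0.006009 = 0.009602/0.006009 = 1.5979.
p-value = 2·P(Z > 1.598) ≈ 0.1101. With α = 0.05, fail to reject H₀.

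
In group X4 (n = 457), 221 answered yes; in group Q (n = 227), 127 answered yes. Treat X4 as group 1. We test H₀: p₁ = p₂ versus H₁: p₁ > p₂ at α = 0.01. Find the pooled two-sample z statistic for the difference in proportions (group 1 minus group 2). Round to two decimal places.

p̂₁ = 221/457 ≈ 0.4836, p̂₂ = 127/227 ≈ 0.5595.
Pooled p̂ = (221+127)/(457+227) = 348/684 = 0.5088.
SE = √(p̂(1−p̂)(1/n₁+1/n₂)) = √(0.5088·0.4912·0.00659347) = √(0.00164786) = 0.0406.
z = (0.4836 − 0.5595)/0.0406 = -0.0759/0.0406 = -1.87.
p-value = P(Z > -1.869) ≈ 0.9692. With α = 0.01, fail to reject H₀.

z = -1.87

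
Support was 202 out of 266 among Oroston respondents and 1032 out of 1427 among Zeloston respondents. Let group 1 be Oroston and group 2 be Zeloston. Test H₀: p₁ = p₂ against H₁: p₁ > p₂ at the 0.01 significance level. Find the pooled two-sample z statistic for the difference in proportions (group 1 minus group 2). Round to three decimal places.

p̂₁ = 202/266 ≈ 0.75940, p̂₂ = 1032/1427 ≈ 0.72320.
Pooled p̂ = (202+1032)/(266+1427) = 1234/1693 = 0.72888.
SE = √(p̂(1−p̂)(1/n₁+1/n₂)) = √(0.72888·0.27112·0.00446017) = √(0.000881384) = 0.02969.
z = (0.75940 − 0.72320)/0.02969 = 0.03620/0.02969 = 1.219.
p-value = P(Z > 1.219) ≈ 0.1113; since p > α = 0.01, fail to reject H₀.

z = 1.219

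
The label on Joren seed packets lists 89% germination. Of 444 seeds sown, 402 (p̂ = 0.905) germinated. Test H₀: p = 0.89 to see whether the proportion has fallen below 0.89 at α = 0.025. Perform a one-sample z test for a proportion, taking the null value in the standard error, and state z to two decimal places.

p̂ = 402/444 = 0.9054.
Under H₀, SE = √(0.89·0.11/444) = √(0.000220495) = 0.0148.
z = (0.9054 − 0.89)/0.0148 = 0.0154/0.0148 = 1.04.
p-value = P(Z < 1.037) ≈ 0.8502; since p > α = 0.025, fail to reject H₀.

z = 1.04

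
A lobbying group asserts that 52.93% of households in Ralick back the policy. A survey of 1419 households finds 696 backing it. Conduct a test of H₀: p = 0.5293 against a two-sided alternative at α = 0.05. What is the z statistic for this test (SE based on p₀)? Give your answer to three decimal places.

z = -2.929

p̂ = 696/1419 = 0.49049.
Under H₀, SE = √(0.5293·0.4707/1419) = √(0.000175575) = 0.01325.
z = (0.49049 − 0.5293)/0.01325 = -0.03881/0.01325 = -2.929.
Two-sided p-value ≈ 2·Φ(−2.929) = 0.0034; since p < α = 0.05, reject H₀.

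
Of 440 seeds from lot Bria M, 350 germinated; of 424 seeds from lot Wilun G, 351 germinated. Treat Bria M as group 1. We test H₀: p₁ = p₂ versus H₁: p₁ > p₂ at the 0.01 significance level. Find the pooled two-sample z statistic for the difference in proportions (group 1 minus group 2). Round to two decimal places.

p̂₁ = 350/440 = 0.79545, p̂₂ = 351/424 = 0.82783.
Pooled p̂ = (350+351)/(440+424) = 701/864 = 0.81134.
SE = √(p̂(1−p̂)(1/n₁+1/n₂)) = √(0.81134·0.18866·0.00463122) = √(0.000708881) = 0.02662.
z = (0.79545 − 0.82783)/0.02662 = -0.03238/0.02662 = -1.22.
p-value = P(Z > -1.216) ≈ 0.8880; since p > α = 0.01, fail to reject H₀.

z = -1.22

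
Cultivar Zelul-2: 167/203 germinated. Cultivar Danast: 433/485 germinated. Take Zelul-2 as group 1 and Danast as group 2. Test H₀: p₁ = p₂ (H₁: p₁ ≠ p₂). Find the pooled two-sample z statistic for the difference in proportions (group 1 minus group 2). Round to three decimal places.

p̂₁ = 167/203 = 0.822660, p̂₂ = 433/485 = 0.892784.
Pooled p̂ = (167+433)/(203+485) = 600/688 = 0.872093.
SE = √(p̂(1−p̂)(1/n₁+1/n₂)) = √(0.872093·0.127907·0.00698796) = √(0.000779485) = 0.027919.
z = (0.822660 − 0.892784)/0.027919 = -0.070124/0.027919 = -2.512.

z = -2.512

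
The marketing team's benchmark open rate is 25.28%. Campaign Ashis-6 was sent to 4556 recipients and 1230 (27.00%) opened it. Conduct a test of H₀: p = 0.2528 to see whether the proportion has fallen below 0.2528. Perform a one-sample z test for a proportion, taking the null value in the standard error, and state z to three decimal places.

p̂ = 1230/4556 = 0.269974.
Standard error under H₀: √(0.2528×0.7472/4556) = 0.006439.
z = (0.269974 − 0.2528)/0.006439 = 0.017174/0.006439 = 2.667.

z = 2.667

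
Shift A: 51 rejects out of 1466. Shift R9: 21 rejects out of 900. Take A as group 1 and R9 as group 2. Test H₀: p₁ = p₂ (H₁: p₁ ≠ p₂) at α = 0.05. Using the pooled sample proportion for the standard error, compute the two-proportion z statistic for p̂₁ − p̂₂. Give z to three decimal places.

z = 1.575

p̂₁ = 51/1466 = 0.034789, p̂₂ = 21/900 = 0.023333.
Pooled p̂ = (51+21)/(1466+900) = 72/2366 = 0.030431.
SE = √(p̂(1−p̂)(1/n₁+1/n₂)) = √(0.030431·0.969569·0.00179324) = √(5.29096e-05) = 0.007274.
z = (0.034789 − 0.023333)/0.007274 = 0.011456/0.007274 = 1.575.
p-value = 2·P(Z > 1.575) ≈ 0.1153, so at α = 0.05 we fail to reject H₀.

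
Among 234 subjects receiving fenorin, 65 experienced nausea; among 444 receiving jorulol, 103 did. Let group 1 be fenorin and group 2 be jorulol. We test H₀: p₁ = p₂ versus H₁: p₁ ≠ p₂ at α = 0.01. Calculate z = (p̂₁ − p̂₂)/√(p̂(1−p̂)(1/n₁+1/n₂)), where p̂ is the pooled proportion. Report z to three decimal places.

z = 1.313

p̂₁ = 65/234 = 0.27778, p̂₂ = 103/444 = 0.23198.
Pooled p̂ = (65+103)/(234+444) = 168/678 = 0.24779.
SE = √(p̂(1−p̂)(1/n₁+1/n₂)) = √(0.24779·0.75221·0.00652576) = √(0.00121633) = 0.03488.
z = (0.27778 − 0.23198)/0.03488 = 0.04580/0.03488 = 1.313.
p-value = 2·P(Z > 1.313) ≈ 0.1891. With α = 0.01, fail to reject H₀.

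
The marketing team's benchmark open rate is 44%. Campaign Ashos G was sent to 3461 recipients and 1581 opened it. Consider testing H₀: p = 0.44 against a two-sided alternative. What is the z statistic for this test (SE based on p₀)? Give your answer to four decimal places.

z = 1.9916

p̂ = 1581/3461 ≈ 0.4568044.
Standard error under H₀: √(0.44×0.56/3461) = 0.0084376.
z = (0.4568044 − 0.44)/0.0084376 = 0.0168044/0.0084376 = 1.9916.
p-value = 2·P(Z > 1.992) ≈ 0.0464.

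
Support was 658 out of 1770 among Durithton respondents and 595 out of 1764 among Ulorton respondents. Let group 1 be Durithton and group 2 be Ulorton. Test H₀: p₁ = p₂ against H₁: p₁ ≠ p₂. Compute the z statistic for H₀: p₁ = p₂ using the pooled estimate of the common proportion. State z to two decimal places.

p̂₁ = 658/1770 = 0.3718, p̂₂ = 595/1764 = 0.3373.
Pooled p̂ = (658+595)/(1770+1764) = 1253/3534 = 0.3546.
SE = √(0.228846 × 0.00113187) = 0.0161.
z = (0.3718 − 0.3373)/0.0161 = 0.0345/0.0161 = 2.14.
Two-sided p-value ≈ 2·Φ(−2.141) = 0.0323.

z = 2.14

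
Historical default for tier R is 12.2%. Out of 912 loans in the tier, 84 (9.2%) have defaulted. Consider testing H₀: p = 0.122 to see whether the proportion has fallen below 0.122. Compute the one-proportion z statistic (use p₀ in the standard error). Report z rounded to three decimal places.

z = -2.758

p̂ = 84/912 = 0.092105.
Standard error under H₀: √(0.122×0.878/912) = 0.010838.
z = (0.092105 − 0.122)/0.010838 = -0.029895/0.010838 = -2.758.
p-value = P(Z < -2.758) ≈ 0.0029.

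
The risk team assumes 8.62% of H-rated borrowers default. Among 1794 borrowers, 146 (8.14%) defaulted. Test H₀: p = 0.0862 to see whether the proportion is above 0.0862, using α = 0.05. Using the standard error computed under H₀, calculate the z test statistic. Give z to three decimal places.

z = -0.727

p̂ = 146/1794 ≈ 0.08138.
Under H₀, SE = √(0.0862·0.9138/1794) = √(4.39072e-05) = 0.00663.
z = (0.08138 − 0.0862)/0.00663 = -0.00482/0.00663 = -0.727.
p-value = P(Z > -0.727) ≈ 0.7664. With α = 0.05, fail to reject H₀.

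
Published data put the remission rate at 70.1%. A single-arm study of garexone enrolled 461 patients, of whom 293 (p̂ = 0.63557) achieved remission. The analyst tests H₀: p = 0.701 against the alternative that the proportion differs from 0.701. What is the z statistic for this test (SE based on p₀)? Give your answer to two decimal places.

z = -3.07

p̂ = 293/461 = 0.6356.
Under H₀, SE = √(0.701·0.299/461) = √(0.000454662) = 0.0213.
z = (0.6356 − 0.701)/0.0213 = -0.0654/0.0213 = -3.07.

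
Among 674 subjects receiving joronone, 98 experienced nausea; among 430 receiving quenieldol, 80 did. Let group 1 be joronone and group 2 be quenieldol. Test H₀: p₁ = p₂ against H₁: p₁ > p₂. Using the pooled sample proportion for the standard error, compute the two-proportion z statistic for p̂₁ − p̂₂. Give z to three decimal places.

p̂₁ = 98/674 ≈ 0.14540, p̂₂ = 80/430 ≈ 0.18605.
Pooled p̂ = (98+80)/(674+430) = 178/1104 = 0.16123.
SE = √(p̂(1−p̂)(1/n₁+1/n₂)) = √(0.16123·0.83877·0.00380926) = √(0.00051515) = 0.02270.
z = (0.14540 − 0.18605)/0.02270 = -0.04065/0.02270 = -1.791.
p-value = P(Z > -1.791) ≈ 0.9633.

z = -1.791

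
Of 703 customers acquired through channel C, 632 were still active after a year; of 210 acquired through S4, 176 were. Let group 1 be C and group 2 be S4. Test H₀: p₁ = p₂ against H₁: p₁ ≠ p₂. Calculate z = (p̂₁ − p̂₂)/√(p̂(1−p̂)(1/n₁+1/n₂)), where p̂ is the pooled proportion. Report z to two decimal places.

p̂₁ = 632/703 ≈ 0.8990, p̂₂ = 176/210 ≈ 0.8381.
Pooled p̂ = (632+176)/(703+210) = 808/913 = 0.8850.
SE = √(p̂(1−p̂)(1/n₁+1/n₂)) = √(0.8850·0.1150·0.00618438) = √(0.000629441) = 0.0251.
z = (0.8990 − 0.8381)/0.0251 = 0.0609/0.0251 = 2.43.

z = 2.43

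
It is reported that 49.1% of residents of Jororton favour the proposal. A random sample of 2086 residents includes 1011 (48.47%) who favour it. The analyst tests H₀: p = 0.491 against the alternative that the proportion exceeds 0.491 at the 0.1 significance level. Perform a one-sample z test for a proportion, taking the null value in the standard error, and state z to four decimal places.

z = -0.5793

p̂ = 1011/2086 = 0.4846596.
Standard error under H₀: √(0.491×0.509/2086) = 0.0109457.
z = (0.4846596 − 0.491)/0.0109457 = -0.0063404/0.0109457 = -0.5793.
p-value = P(Z > -0.579) ≈ 0.7188; since p > α = 0.1, fail to reject H₀.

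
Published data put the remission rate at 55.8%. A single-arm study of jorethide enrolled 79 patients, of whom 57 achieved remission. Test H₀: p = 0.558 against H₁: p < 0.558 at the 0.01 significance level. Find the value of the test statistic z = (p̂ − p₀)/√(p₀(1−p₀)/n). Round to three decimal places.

z = 2.927

p̂ = 57/79 ≈ 0.72152.
SE = √(p₀(1−p₀)/n) = √(0.24664/79) = 0.05587.
z = (0.72152 − 0.558)/0.05587 = 0.16352/0.05587 = 2.927.
p-value = P(Z < 2.927) ≈ 0.9983, so at α = 0.01 we fail to reject H₀.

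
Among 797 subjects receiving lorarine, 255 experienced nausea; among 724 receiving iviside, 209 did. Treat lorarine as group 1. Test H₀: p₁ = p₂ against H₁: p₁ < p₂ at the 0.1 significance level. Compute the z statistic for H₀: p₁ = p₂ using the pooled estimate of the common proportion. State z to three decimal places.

p̂₁ = 255/797 = 0.31995, p̂₂ = 209/724 = 0.28867.
Pooled p̂ = (255+209)/(797+724) = 464/1521 = 0.30506.
SE = √(p̂(1−p̂)(1/n₁+1/n₂)) = √(0.30506·0.69494·0.00263592) = √(0.000558813) = 0.02364.
z = (0.31995 − 0.28867)/0.02364 = 0.03128/0.02364 = 1.323.
p-value = P(Z < 1.323) ≈ 0.9071; since p > α = 0.1, fail to reject H₀.

z = 1.323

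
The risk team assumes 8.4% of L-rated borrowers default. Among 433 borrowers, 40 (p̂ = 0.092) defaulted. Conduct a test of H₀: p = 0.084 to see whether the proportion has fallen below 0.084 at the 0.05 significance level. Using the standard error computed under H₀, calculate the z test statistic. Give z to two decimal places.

p̂ = 40/433 ≈ 0.0924.
Standard error under H₀: √(0.084×0.916/433) = 0.0133.
z = (0.0924 − 0.084)/0.0133 = 0.0084/0.0133 = 0.63.
p-value = P(Z < 0.629) ≈ 0.7352, so at α = 0.05 we fail to reject H₀.

z = 0.63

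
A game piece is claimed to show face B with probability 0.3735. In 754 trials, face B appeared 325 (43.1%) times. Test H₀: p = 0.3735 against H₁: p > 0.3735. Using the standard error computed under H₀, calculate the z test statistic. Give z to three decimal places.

p̂ = 325/754 ≈ 0.431034.
Under H₀, SE = √(0.3735·0.6265/754) = √(0.000310342) = 0.017617.
z = (0.431034 − 0.3735)/0.017617 = 0.057534/0.017617 = 3.266.
p-value = P(Z > 3.266) ≈ 0.0005.

z = 3.266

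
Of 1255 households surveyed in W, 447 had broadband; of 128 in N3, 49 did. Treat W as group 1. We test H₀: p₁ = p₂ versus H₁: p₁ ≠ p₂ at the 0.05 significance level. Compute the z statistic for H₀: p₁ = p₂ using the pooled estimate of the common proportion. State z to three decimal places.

z = -0.599

p̂₁ = 447/1255 ≈ 0.356175, p̂₂ = 49/128 ≈ 0.382812.
Pooled p̂ = (447+49)/(1255+128) = 496/1383 = 0.358641.
SE = √(p̂(1−p̂)(1/n₁+1/n₂)) = √(0.358641·0.641359·0.00860931) = √(0.00198029) = 0.044500.
z = (0.356175 − 0.382812)/0.044500 = -0.026637/0.044500 = -0.599.
p-value = 2·P(Z > 0.599) ≈ 0.5495. With α = 0.05, fail to reject H₀.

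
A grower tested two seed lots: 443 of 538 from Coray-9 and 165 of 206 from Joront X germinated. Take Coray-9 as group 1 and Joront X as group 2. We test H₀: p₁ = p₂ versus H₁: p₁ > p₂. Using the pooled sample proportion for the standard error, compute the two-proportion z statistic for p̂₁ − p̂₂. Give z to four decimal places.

z = 0.7089

p̂₁ = 443/538 ≈ 0.823420, p̂₂ = 165/206 ≈ 0.800971.
Pooled p̂ = (443+165)/(538+206) = 608/744 = 0.817204.
SE = √(0.149381 × 0.0067131) = 0.031667.
z = (0.823420 − 0.800971)/0.031667 = 0.022449/0.031667 = 0.7089.
p-value = P(Z > 0.709) ≈ 0.2392.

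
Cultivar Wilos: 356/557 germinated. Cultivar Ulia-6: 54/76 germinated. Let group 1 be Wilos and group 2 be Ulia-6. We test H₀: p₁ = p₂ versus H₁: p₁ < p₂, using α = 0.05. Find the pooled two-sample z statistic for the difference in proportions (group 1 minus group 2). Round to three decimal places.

z = -1.222

p̂₁ = 356/557 = 0.63914, p̂₂ = 54/76 = 0.71053.
Pooled p̂ = (356+54)/(557+76) = 410/633 = 0.64771.
SE = √(p̂(1−p̂)(1/n₁+1/n₂)) = √(0.64771·0.35229·0.0149532) = √(0.00341206) = 0.05841.
z = (0.63914 − 0.71053)/0.05841 = -0.07139/0.05841 = -1.222.
p-value = P(Z < -1.222) ≈ 0.1108; since p > α = 0.05, fail to reject H₀.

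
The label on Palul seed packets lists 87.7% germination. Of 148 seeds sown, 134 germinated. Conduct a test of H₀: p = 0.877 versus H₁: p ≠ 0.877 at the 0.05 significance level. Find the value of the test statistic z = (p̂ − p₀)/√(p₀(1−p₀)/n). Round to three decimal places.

p̂ = 134/148 ≈ 0.90541.
SE = √(p₀(1−p₀)/n) = √(0.10787/148) = 0.02700.
z = (0.90541 − 0.877)/0.02700 = 0.02841/0.02700 = 1.052.
Two-sided p-value ≈ 2·Φ(−1.052) = 0.2927. With α = 0.05, fail to reject H₀.

z = 1.052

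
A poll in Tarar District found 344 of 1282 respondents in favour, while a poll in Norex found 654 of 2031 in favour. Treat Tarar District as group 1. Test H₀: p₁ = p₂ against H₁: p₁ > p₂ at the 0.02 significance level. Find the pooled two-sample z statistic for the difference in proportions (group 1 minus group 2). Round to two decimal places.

z = -3.28

p̂₁ = 344/1282 = 0.26833, p̂₂ = 654/2031 = 0.32201.
Pooled p̂ = (344+654)/(1282+2031) = 998/3313 = 0.30124.
SE = √(0.210493 × 0.0012724) = 0.01637.
z = (0.26833 − 0.32201)/0.01637 = -0.05368/0.01637 = -3.28.
p-value = P(Z > -3.280) ≈ 0.9995, so at α = 0.02 we fail to reject H₀.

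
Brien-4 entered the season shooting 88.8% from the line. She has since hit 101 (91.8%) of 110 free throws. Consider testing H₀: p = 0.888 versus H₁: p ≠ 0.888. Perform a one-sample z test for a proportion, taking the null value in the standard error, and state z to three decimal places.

p̂ = 101/110 = 0.91818.
SE = √(p₀(1−p₀)/n) = √(0.099456/110) = 0.03007.
z = (0.91818 − 0.888)/0.03007 = 0.03018/0.03007 = 1.004.

z = 1.004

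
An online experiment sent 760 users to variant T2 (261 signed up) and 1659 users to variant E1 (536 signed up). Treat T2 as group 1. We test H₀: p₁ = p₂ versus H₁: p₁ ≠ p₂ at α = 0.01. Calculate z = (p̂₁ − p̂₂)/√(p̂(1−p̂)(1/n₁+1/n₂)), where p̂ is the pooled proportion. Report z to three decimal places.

z = 0.988

p̂₁ = 261/760 ≈ 0.343421, p̂₂ = 536/1659 ≈ 0.323086.
Pooled p̂ = (261+536)/(760+1659) = 797/2419 = 0.329475.
SE = √(p̂(1−p̂)(1/n₁+1/n₂)) = √(0.329475·0.670525·0.00191856) = √(0.000423851) = 0.020588.
z = (0.343421 − 0.323086)/0.020588 = 0.020335/0.020588 = 0.988.
Two-sided p-value ≈ 2·Φ(−0.988) = 0.3233. With α = 0.01, fail to reject H₀.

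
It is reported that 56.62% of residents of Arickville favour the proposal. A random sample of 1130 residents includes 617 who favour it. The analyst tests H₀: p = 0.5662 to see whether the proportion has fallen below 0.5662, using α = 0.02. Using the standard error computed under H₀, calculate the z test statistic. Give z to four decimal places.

z = -1.3689

p̂ = 617/1130 = 0.546018.
Standard error under H₀: √(0.5662×0.4338/1130) = 0.014743.
z = (0.546018 − 0.5662)/0.014743 = -0.020182/0.014743 = -1.3689.
p-value = P(Z < -1.369) ≈ 0.0855, so at α = 0.02 we fail to reject H₀.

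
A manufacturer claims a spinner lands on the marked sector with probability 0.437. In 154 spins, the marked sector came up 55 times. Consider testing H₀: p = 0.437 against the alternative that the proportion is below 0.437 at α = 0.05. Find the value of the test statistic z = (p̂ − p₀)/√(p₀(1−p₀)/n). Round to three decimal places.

p̂ = 55/154 = 0.35714.
SE = √(p₀(1−p₀)/n) = √(0.24603/154) = 0.03997.
z = (0.35714 − 0.437)/0.03997 = -0.07986/0.03997 = -1.998.
p-value = P(Z < -1.998) ≈ 0.0229; since p < α = 0.05, reject H₀.

z = -1.998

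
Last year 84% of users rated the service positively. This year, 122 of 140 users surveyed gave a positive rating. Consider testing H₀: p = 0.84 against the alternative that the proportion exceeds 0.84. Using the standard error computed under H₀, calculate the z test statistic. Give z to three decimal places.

p̂ = 122/140 ≈ 0.871429.
SE = √(p₀(1−p₀)/n) = √(0.1344/140) = 0.030984.
z = (0.871429 − 0.84)/0.030984 = 0.031429/0.030984 = 1.014.
p-value = P(Z > 1.014) ≈ 0.1552.

z = 1.014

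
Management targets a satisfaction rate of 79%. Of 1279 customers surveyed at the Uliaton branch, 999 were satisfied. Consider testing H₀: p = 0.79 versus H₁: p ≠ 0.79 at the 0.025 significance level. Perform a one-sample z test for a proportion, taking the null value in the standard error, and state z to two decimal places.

p̂ = 999/1279 = 0.7811.
SE = √(p₀(1−p₀)/n) = √(0.1659/1279) = 0.0114.
z = (0.7811 − 0.79)/0.0114 = -0.0089/0.0114 = -0.78.
Two-sided p-value ≈ 2·Φ(−0.783) = 0.4335. With α = 0.025, fail to reject H₀.

z = -0.78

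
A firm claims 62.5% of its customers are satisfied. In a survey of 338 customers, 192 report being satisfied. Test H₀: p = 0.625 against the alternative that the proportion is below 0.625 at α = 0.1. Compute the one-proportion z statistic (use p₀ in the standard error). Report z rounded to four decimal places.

z = -2.1628

p̂ = 192/338 ≈ 0.568047.
SE = √(p₀(1−p₀)/n) = √(0.23438/338) = 0.026333.
z = (0.568047 − 0.625)/0.026333 = -0.056953/0.026333 = -2.1628.
p-value = P(Z < -2.163) ≈ 0.0153, so at α = 0.1 we reject H₀.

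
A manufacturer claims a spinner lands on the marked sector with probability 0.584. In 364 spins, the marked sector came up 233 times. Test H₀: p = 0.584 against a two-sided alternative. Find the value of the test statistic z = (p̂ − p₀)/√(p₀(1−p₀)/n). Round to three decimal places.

p̂ = 233/364 ≈ 0.64011.
Standard error under H₀: √(0.584×0.416/364) = 0.02583.
z = (0.64011 − 0.584)/0.02583 = 0.05611/0.02583 = 2.172.

z = 2.172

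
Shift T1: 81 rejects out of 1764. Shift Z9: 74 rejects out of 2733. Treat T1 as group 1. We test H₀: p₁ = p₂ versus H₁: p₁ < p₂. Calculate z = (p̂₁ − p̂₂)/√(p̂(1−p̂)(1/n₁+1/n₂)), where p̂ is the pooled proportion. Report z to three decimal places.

p̂₁ = 81/1764 = 0.04592, p̂₂ = 74/2733 = 0.02708.
Pooled p̂ = (81+74)/(1764+2733) = 155/4497 = 0.03447.
SE = √(p̂(1−p̂)(1/n₁+1/n₂)) = √(0.03447·0.96553·0.000932792) = √(3.10428e-05) = 0.00557.
z = (0.04592 − 0.02708)/0.00557 = 0.01884/0.00557 = 3.382.
p-value = P(Z < 3.382) ≈ 0.9996.

z = 3.382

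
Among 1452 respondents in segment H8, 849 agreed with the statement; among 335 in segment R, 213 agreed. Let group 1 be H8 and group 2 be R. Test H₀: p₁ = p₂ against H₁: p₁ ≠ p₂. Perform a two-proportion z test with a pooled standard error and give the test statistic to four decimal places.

z = -1.7173

p̂₁ = 849/1452 = 0.584711, p̂₂ = 213/335 = 0.635821.
Pooled p̂ = (849+213)/(1452+335) = 1062/1787 = 0.594292.
SE = √(0.241109 × 0.00367378) = 0.029762.
z = (0.584711 − 0.635821)/0.029762 = -0.051110/0.029762 = -1.7173.
Two-sided p-value ≈ 2·Φ(−1.717) = 0.0859.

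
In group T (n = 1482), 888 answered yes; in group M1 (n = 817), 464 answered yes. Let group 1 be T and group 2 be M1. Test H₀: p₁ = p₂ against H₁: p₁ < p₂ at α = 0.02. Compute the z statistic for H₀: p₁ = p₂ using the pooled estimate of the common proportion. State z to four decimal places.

z = 1.4575

p̂₁ = 888/1482 ≈ 0.599190, p̂₂ = 464/817 ≈ 0.567931.
Pooled p̂ = (888+464)/(1482+817) = 1352/2299 = 0.588082.
SE = √(0.242242 × 0.00189875) = 0.021447.
z = (0.599190 − 0.567931)/0.021447 = 0.031259/0.021447 = 1.4575.
p-value = P(Z < 1.458) ≈ 0.9275, so at α = 0.02 we fail to reject H₀.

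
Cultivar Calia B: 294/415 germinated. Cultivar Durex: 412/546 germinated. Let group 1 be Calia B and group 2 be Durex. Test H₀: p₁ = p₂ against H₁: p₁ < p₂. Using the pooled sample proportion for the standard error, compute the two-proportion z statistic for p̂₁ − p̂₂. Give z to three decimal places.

p̂₁ = 294/415 = 0.70843, p̂₂ = 412/546 = 0.75458.
Pooled p̂ = (294+412)/(415+546) = 706/961 = 0.73465.
SE = √(0.194939 × 0.00424114) = 0.02875.
z = (0.70843 − 0.75458)/0.02875 = -0.04615/0.02875 = -1.605.

z = -1.605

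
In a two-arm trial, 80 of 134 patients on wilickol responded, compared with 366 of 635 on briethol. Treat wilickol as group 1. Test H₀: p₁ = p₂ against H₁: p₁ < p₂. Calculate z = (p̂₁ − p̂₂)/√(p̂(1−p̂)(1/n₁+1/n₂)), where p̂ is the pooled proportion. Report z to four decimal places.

p̂₁ = 80/134 = 0.597015, p̂₂ = 366/635 = 0.576378.
Pooled p̂ = (80+366)/(134+635) = 446/769 = 0.579974.
SE = √(p̂(1−p̂)(1/n₁+1/n₂)) = √(0.579974·0.420026·0.00903749) = √(0.00220157) = 0.046921.
z = (0.597015 − 0.576378)/0.046921 = 0.020637/0.046921 = 0.4398.

z = 0.4398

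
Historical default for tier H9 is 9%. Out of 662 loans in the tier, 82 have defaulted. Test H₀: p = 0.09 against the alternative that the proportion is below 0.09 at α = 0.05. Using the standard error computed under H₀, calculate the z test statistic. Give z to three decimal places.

z = 3.045

p̂ = 82/662 ≈ 0.123867.
Standard error under H₀: √(0.09×0.91/662) = 0.011123.
z = (0.123867 − 0.09)/0.011123 = 0.033867/0.011123 = 3.045.
p-value = P(Z < 3.045) ≈ 0.9988. With α = 0.05, fail to reject H₀.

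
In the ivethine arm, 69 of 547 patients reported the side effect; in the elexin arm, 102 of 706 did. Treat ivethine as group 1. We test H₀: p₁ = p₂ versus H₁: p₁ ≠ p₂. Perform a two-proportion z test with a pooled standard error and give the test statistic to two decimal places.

z = -0.94

p̂₁ = 69/547 ≈ 0.1261, p̂₂ = 102/706 ≈ 0.1445.
Pooled p̂ = (69+102)/(547+706) = 171/1253 = 0.1365.
SE = √(0.117848 × 0.00324458) = 0.0196.
z = (0.1261 − 0.1445)/0.0196 = -0.0184/0.0196 = -0.94.
Two-sided p-value ≈ 2·Φ(−0.938) = 0.3485.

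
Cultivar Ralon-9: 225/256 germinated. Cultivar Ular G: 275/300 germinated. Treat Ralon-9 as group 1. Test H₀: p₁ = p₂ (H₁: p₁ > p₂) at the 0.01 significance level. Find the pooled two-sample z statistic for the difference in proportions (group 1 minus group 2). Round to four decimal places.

z = -1.4746

p̂₁ = 225/256 ≈ 0.878906, p̂₂ = 275/300 ≈ 0.916667.
Pooled p̂ = (225+275)/(256+300) = 500/556 = 0.899281.
SE = √(0.090575 × 0.00723958) = 0.025607.
z = (0.878906 − 0.916667)/0.025607 = -0.037761/0.025607 = -1.4746.
p-value = P(Z > -1.475) ≈ 0.9298. With α = 0.01, fail to reject H₀.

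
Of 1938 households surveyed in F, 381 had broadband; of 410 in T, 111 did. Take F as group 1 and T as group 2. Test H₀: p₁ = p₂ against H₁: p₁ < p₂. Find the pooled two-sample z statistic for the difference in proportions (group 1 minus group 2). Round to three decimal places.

p̂₁ = 381/1938 ≈ 0.196594, p̂₂ = 111/410 ≈ 0.270732.
Pooled p̂ = (381+111)/(1938+410) = 492/2348 = 0.209540.
SE = √(0.165633 × 0.00295502) = 0.022123.
z = (0.196594 − 0.270732)/0.022123 = -0.074138/0.022123 = -3.351.

z = -3.351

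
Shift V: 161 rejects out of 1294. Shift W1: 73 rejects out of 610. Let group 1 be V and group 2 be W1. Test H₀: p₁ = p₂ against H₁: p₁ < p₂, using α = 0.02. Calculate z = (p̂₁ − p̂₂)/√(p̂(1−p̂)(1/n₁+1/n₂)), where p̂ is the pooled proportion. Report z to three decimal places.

z = 0.294

p̂₁ = 161/1294 ≈ 0.12442, p̂₂ = 73/610 ≈ 0.11967.
Pooled p̂ = (161+73)/(1294+610) = 234/1904 = 0.12290.
SE = √(0.107795 × 0.00241214) = 0.01613.
z = (0.12442 − 0.11967)/0.01613 = 0.00475/0.01613 = 0.294.
p-value = P(Z < 0.294) ≈ 0.6158; since p > α = 0.02, fail to reject H₀.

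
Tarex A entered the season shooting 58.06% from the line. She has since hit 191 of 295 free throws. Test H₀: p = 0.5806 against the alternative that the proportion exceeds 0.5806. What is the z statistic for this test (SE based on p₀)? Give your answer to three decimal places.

z = 2.327

p̂ = 191/295 ≈ 0.64746.
Under H₀, SE = √(0.5806·0.4194/295) = √(0.000825436) = 0.02873.
z = (0.64746 − 0.5806)/0.02873 = 0.06686/0.02873 = 2.327.
p-value = P(Z > 2.327) ≈ 0.0100.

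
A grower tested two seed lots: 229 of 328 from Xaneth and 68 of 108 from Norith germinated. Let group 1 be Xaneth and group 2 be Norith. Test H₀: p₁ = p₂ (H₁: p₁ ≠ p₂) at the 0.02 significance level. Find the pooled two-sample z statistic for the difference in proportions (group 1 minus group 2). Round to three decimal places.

p̂₁ = 229/328 = 0.69817, p̂₂ = 68/108 = 0.62963.
Pooled p̂ = (229+68)/(328+108) = 297/436 = 0.68119.
SE = √(p̂(1−p̂)(1/n₁+1/n₂)) = √(0.68119·0.31881·0.012308) = √(0.00267293) = 0.05170.
z = (0.69817 − 0.62963)/0.05170 = 0.06854/0.05170 = 1.326.
Two-sided p-value ≈ 2·Φ(−1.326) = 0.1849, so at α = 0.02 we fail to reject H₀.

z = 1.326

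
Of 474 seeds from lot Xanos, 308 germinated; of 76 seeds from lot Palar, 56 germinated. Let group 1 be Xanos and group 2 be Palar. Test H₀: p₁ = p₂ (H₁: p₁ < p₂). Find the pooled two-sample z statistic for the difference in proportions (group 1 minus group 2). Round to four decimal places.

p̂₁ = 308/474 = 0.649789, p̂₂ = 56/76 = 0.736842.
Pooled p̂ = (308+56)/(474+76) = 364/550 = 0.661818.
SE = √(p̂(1−p̂)(1/n₁+1/n₂)) = √(0.661818·0.338182·0.0152676) = √(0.00341712) = 0.058456.
z = (0.649789 − 0.736842)/0.058456 = -0.087053/0.058456 = -1.4892.

z = -1.4892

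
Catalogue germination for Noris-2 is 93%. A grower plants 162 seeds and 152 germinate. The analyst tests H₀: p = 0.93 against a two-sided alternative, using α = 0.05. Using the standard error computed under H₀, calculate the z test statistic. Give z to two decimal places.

z = 0.41

p̂ = 152/162 ≈ 0.9383.
Under H₀, SE = √(0.93·0.07/162) = √(0.000401852) = 0.0200.
z = (0.9383 − 0.93)/0.0200 = 0.0083/0.0200 = 0.41.
p-value = 2·P(Z > 0.413) ≈ 0.6799, so at α = 0.05 we fail to reject H₀.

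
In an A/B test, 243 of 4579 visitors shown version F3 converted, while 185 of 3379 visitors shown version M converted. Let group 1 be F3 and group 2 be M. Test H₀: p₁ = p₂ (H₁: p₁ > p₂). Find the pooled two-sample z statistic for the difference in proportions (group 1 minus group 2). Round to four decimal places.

z = -0.3287

p̂₁ = 243/4579 = 0.0530684, p̂₂ = 185/3379 = 0.0547499.
Pooled p̂ = (243+185)/(4579+3379) = 428/7958 = 0.0537824.
SE = √(0.0508898 × 0.000514334) = 0.0051161.
z = (0.0530684 − 0.0547499)/0.0051161 = -0.0016815/0.0051161 = -0.3287.
p-value = P(Z > -0.329) ≈ 0.6288.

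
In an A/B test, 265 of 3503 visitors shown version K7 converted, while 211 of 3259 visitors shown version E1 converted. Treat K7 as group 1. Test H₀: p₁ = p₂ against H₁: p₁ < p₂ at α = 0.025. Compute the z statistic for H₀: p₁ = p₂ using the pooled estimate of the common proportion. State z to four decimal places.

p̂₁ = 265/3503 ≈ 0.0756494, p̂₂ = 211/3259 ≈ 0.0647438.
Pooled p̂ = (265+211)/(3503+3259) = 476/6762 = 0.0703934.
SE = √(p̂(1−p̂)(1/n₁+1/n₂)) = √(0.0703934·0.9296066·0.000592312) = √(3.87598e-05) = 0.0062257.
z = (0.0756494 − 0.0647438)/0.0062257 = 0.0109056/0.0062257 = 1.7517.
p-value = P(Z < 1.752) ≈ 0.9601, so at α = 0.025 we fail to reject H₀.

z = 1.7517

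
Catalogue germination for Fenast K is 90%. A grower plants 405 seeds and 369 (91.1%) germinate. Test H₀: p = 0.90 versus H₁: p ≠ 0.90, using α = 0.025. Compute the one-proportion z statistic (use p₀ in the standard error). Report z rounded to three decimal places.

z = 0.745

p̂ = 369/405 = 0.91111.
Under H₀, SE = √(0.9·0.1/405) = √(0.000222222) = 0.01491.
z = (0.91111 − 0.9)/0.01491 = 0.01111/0.01491 = 0.745.
p-value = 2·P(Z > 0.745) ≈ 0.4561. With α = 0.025, fail to reject H₀.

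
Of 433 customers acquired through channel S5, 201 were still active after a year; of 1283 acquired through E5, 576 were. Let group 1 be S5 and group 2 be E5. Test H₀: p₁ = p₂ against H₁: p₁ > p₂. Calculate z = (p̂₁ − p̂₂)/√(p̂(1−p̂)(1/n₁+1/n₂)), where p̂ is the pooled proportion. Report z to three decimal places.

z = 0.551

p̂₁ = 201/433 = 0.46420, p̂₂ = 576/1283 = 0.44895.
Pooled p̂ = (201+576)/(433+1283) = 777/1716 = 0.45280.
SE = √(p̂(1−p̂)(1/n₁+1/n₂)) = √(0.45280·0.54720·0.00308889) = √(0.000765341) = 0.02766.
z = (0.46420 − 0.44895)/0.02766 = 0.01525/0.02766 = 0.551.
p-value = P(Z > 0.551) ≈ 0.2907.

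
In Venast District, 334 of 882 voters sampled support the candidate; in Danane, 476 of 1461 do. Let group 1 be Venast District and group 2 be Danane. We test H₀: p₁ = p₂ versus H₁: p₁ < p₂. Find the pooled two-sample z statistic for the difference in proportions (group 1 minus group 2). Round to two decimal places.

z = 2.61

p̂₁ = 334/882 ≈ 0.3787, p̂₂ = 476/1461 ≈ 0.3258.
Pooled p̂ = (334+476)/(882+1461) = 810/2343 = 0.3457.
SE = √(p̂(1−p̂)(1/n₁+1/n₂)) = √(0.3457·0.6543·0.00181825) = √(0.000411279) = 0.0203.
z = (0.3787 − 0.3258)/0.0203 = 0.0529/0.0203 = 2.61.
p-value = P(Z < 2.608) ≈ 0.9954.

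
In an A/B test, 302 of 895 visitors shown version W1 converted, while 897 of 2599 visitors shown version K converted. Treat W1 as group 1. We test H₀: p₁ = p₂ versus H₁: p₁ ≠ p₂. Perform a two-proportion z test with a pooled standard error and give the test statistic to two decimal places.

z = -0.42

p̂₁ = 302/895 = 0.3374, p̂₂ = 897/2599 = 0.3451.
Pooled p̂ = (302+897)/(895+2599) = 1199/3494 = 0.3432.
SE = √(p̂(1−p̂)(1/n₁+1/n₂)) = √(0.3432·0.6568·0.00150208) = √(0.000338571) = 0.0184.
z = (0.3374 − 0.3451)/0.0184 = -0.0077/0.0184 = -0.42.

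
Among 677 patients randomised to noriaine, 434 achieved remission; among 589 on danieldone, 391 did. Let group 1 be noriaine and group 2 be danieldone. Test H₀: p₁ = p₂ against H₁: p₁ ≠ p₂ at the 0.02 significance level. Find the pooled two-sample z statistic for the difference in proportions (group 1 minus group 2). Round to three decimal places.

z = -0.848

p̂₁ = 434/677 ≈ 0.64106, p̂₂ = 391/589 ≈ 0.66384.
Pooled p̂ = (434+391)/(677+589) = 825/1266 = 0.65166.
SE = √(p̂(1−p̂)(1/n₁+1/n₂)) = √(0.65166·0.34834·0.0031749) = √(0.000720701) = 0.02685.
z = (0.64106 − 0.66384)/0.02685 = -0.02278/0.02685 = -0.848.
Two-sided p-value ≈ 2·Φ(−0.848) = 0.3963; since p > α = 0.02, fail to reject H₀.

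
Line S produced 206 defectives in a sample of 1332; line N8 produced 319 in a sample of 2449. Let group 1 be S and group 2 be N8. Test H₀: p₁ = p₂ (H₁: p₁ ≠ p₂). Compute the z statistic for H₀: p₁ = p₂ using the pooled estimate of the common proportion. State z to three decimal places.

p̂₁ = 206/1332 = 0.15465, p̂₂ = 319/2449 = 0.13026.
Pooled p̂ = (206+319)/(1332+2449) = 525/3781 = 0.13885.
SE = √(0.119572 × 0.00115908) = 0.01177.
z = (0.15465 − 0.13026)/0.01177 = 0.02439/0.01177 = 2.072.
Two-sided p-value ≈ 2·Φ(−2.072) = 0.0382.

z = 2.072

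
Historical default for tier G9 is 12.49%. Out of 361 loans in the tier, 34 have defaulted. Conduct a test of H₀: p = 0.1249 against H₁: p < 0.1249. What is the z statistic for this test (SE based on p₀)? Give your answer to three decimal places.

z = -1.765

p̂ = 34/361 = 0.094183.
SE = √(p₀(1−p₀)/n) = √(0.1093/361) = 0.017400.
z = (0.094183 − 0.1249)/0.017400 = -0.030717/0.017400 = -1.765.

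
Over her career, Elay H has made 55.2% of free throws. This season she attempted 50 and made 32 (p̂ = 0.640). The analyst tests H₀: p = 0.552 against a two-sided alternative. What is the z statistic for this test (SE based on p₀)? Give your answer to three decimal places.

z = 1.251

p̂ = 32/50 ≈ 0.64000.
Standard error under H₀: √(0.552×0.448/50) = 0.07033.
z = (0.64000 − 0.552)/0.07033 = 0.08800/0.07033 = 1.251.
p-value = 2·P(Z > 1.251) ≈ 0.2108.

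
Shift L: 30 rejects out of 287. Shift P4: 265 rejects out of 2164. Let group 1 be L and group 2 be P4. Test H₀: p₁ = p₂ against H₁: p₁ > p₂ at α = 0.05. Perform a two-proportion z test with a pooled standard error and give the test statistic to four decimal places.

p̂₁ = 30/287 ≈ 0.104530, p̂₂ = 265/2164 ≈ 0.122458.
Pooled p̂ = (30+265)/(287+2164) = 295/2451 = 0.120359.
SE = √(p̂(1−p̂)(1/n₁+1/n₂)) = √(0.120359·0.879641·0.00394643) = √(0.000417819) = 0.020441.
z = (0.104530 − 0.122458)/0.020441 = -0.017928/0.020441 = -0.8771.
p-value = P(Z > -0.877) ≈ 0.8098; since p > α = 0.05, fail to reject H₀.

z = -0.8771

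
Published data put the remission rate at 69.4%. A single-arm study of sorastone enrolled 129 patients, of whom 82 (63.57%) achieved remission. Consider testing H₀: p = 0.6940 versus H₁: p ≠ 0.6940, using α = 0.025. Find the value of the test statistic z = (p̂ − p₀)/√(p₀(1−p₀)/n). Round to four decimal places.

z = -1.4379

p̂ = 82/129 = 0.635659.
Standard error under H₀: √(0.694×0.306/129) = 0.040574.
z = (0.635659 − 0.694)/0.040574 = -0.058341/0.040574 = -1.4379.
p-value = 2·P(Z > 1.438) ≈ 0.1505. With α = 0.025, fail to reject H₀.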